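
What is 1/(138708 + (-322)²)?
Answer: 1/242392 ≈ 4.1255e-6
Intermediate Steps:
1/(138708 + (-322)²) = 1/(138708 + 103684) = 1/242392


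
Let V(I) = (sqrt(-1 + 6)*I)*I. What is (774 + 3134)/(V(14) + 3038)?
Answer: 60574/46109 - 3908*sqrt(5)/46109 ≈ 1.1242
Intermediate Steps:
V(I) = sqrt(5)*I**2 (V(I) = (sqrt(5)*I)*I = (I*sqrt(5))*I = sqrt(5)*I**2)
(774 + 3134)/(V(14) + 3038) = (774 + 3134)/(sqrt(5)*14**2 + 3038) = 3908/(sqrt(5)*196 + 3038) = 3908/(196*sqrt(5) + 3038) = 3908/(3038 + 196*sqrt(5))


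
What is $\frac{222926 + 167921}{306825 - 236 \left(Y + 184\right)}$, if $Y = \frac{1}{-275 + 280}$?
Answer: $\frac{114955}{77457} \approx 1.4841$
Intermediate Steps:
$Y = \frac{1}{5} \approx 0.2$
$\frac{222926 + 167921}{306825 - 236 \left(Y + 184\right)} = \frac{222926 + 167921}{306825 - 236 \left(\frac{1}{5} + 184\right)} = \frac{390847}{306825 - \frac{217356}{5}} = \frac{390847}{\frac{1316769}{5}} = 390847 \cdot \frac{5}{1316769} = \frac{114955}{77457}$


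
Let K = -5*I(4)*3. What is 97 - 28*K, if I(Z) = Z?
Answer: 1777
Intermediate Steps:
K = -60 (K = -5*4*3 = -20*3 = -60)
97 - 28*K = 97 - 28*(-60) = 97 + 1680 = 1777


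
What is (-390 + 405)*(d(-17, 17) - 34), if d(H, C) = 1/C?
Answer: -8655/17 ≈ -509.12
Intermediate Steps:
(-390 + 405)*(d(-17, 17) - 34) = (-390 + 405)*(1/17 - 34) = 15*(1/17 - 34) = 15*(-577/17) = -8655/17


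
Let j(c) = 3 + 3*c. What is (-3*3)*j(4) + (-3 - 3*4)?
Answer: -150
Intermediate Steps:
(-3*3)*j(4) + (-3 - 3*4) = (-3*3)*(3 + 3*4) + (-3 - 3*4) = -9*(3 + 12) + (-3 - 12) = -9*15 - 15 = -135 - 15 = -150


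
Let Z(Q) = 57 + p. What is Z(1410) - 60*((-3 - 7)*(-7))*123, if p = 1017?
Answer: -515526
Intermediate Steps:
Z(Q) = 1074 (Z(Q) = 57 + 1017 = 1074)
Z(1410) - 60*((-3 - 7)*(-7))*123 = 1074 - 60*((-3 - 7)*(-7))*123 = 1074 - 60*(-10*(-7))*123 = 1074 - 60*70*123 = 1074 - 4200*123 = 1074 - 1*516600 = 1074 - 516600 = -515526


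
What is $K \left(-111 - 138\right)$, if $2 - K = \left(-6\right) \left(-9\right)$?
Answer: $12948$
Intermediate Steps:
$K = -52$ ($K = 2 - \left(-6\right) \left(-9\right) = 2 - 54 = -52$)
$K \left(-111 - 138\right) = - 52 \left(-111 - 138\right) = \left(-52\right) \left(-249\right) = 12948$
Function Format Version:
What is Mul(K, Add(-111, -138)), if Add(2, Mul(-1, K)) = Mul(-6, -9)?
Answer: 12948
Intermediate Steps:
K = -52 (K = Add(2, Mul(-1, Mul(-6, -9))) = Add(2, Mul(-1, 54)) = Add(2, -54) = -52)
Mul(K, Add(-111, -138)) = Mul(-52, Add(-111, -138)) = Mul(-52, -249) = 12948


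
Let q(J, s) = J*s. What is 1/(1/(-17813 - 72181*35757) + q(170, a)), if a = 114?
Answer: 3217915458/62363201576039 ≈ 5.1600e-5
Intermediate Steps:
1/(1/(-17813 - 72181*35757) + q(170, a)) = 1/(1/(-17813 - 72181*35757) + 170*114) = 1/((1/35757)/(-89994) + 19380) = 1/(-1/89994*1/35757 + 19380) = 1/(-1/3217915458 + 19380) = 1/(62363201576039/3217915458) = 3217915458/62363201576039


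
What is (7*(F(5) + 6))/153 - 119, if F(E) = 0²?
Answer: -6055/51 ≈ -118.73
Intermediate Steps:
F(E) = 0
(7*(F(5) + 6))/153 - 119 = (7*(0 + 6))/153 - 119 = (7*6)*(1/153) - 119 = 42*(1/153) - 119 = 14/51 - 119 = -6055/51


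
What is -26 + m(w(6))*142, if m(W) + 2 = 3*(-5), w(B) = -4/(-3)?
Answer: -2440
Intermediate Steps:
w(B) = 4/3 (w(B) = -4*(-1/3) = 4/3)
m(W) = -17 (m(W) = -2 + 3*(-5) = -2 - 15 = -17)
-26 + m(w(6))*142 = -26 - 17*142 = -26 - 2414 = -2440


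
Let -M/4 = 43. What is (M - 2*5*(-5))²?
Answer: 14884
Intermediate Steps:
M = -172 (M = -4*43 = -172)
(M - 2*5*(-5))² = (-172 - 2*5*(-5))² = (-172 - 10*(-5))² = (-172 + 50)² = (-122)² = 14884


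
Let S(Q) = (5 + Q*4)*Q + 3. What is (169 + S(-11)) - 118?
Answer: 483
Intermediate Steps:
S(Q) = 3 + Q*(5 + 4*Q) (S(Q) = (5 + 4*Q)*Q + 3 = Q*(5 + 4*Q) + 3 = 3 + Q*(5 + 4*Q))
(169 + S(-11)) - 118 = (169 + (3 + 4*(-11)² + 5*(-11))) - 118 = (169 + (3 + 4*121 - 55)) - 118 = (169 + (3 + 484 - 55)) - 118 = (169 + 432) - 118 = 601 - 118 = 483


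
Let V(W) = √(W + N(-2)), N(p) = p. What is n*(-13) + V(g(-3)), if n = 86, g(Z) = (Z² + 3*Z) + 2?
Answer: -1118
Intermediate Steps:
g(Z) = 2 + Z² + 3*Z
V(W) = √(-2 + W) (V(W) = √(W - 2) = √(-2 + W))
n*(-13) + V(g(-3)) = 86*(-13) + √(-2 + (2 + (-3)² + 3*(-3))) = -1118 + √(-2 + (2 + 9 - 9)) = -1118 + √(-2 + 2) = -1118 + √0 = -1118 + 0 = -1118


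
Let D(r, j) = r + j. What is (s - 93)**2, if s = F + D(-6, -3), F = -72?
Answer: 30276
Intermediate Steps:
D(r, j) = j + r
s = -81 (s = -72 + (-3 - 6) = -72 - 9 = -81)
(s - 93)**2 = (-81 - 93)**2 = (-174)**2 = 30276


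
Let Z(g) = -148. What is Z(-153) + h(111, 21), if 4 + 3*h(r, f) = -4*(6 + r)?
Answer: -916/3 ≈ -305.33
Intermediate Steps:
h(r, f) = -28/3 - 4*r/3 (h(r, f) = -4/3 + (-4*(6 + r))/3 = -4/3 + (-24 - 4*r)/3 = -4/3 + (-8 - 4*r/3) = -28/3 - 4*r/3)
Z(-153) + h(111, 21) = -148 + (-28/3 - 4/3*111) = -148 + (-28/3 - 148) = -148 - 472/3 = -916/3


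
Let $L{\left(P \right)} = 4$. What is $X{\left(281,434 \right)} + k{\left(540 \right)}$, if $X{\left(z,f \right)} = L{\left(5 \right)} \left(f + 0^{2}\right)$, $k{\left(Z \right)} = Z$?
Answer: $2276$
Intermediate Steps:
$X{\left(z,f \right)} = 4 f$ ($X{\left(z,f \right)} = 4 \left(f + 0^{2}\right) = 4 \left(f + 0\right) = 4 f$)
$X{\left(281,434 \right)} + k{\left(540 \right)} = 4 \cdot 434 + 540 = 1736 + 540 = 2276$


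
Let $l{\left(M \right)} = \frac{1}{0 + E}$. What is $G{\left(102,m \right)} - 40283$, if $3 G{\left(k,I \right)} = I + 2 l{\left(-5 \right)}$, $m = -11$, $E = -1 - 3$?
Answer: $- \frac{241721}{6} \approx -40287.0$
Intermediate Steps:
$E = -4$ ($E = -1 - 3 = -4$)
$l{\left(M \right)} = - \frac{1}{4}$ ($l{\left(M \right)} = \frac{1}{0 - 4} = \frac{1}{-4} = - \frac{1}{4}$)
$G{\left(k,I \right)} = - \frac{1}{6} + \frac{I}{3}$ ($G{\left(k,I \right)} = \frac{I + 2 \left(- \frac{1}{4}\right)}{3} = \frac{I - \frac{1}{2}}{3} = \frac{- \frac{1}{2} + I}{3} = - \frac{1}{6} + \frac{I}{3}$)
$G{\left(102,m \right)} - 40283 = \left(- \frac{1}{6} + \frac{1}{3} \left(-11\right)\right) - 40283 = \left(- \frac{1}{6} - \frac{11}{3}\right) - 40283 = - \frac{23}{6} - 40283 = - \frac{241721}{6}$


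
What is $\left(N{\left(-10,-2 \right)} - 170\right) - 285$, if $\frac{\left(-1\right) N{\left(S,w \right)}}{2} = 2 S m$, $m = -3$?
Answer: $-575$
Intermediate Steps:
$N{\left(S,w \right)} = 12 S$ ($N{\left(S,w \right)} = - 2 \cdot 2 S \left(-3\right) = - 2 \left(- 6 S\right) = 12 S$)
$\left(N{\left(-10,-2 \right)} - 170\right) - 285 = \left(12 \left(-10\right) - 170\right) - 285 = \left(-120 - 170\right) - 285 = -290 - 285 = -575$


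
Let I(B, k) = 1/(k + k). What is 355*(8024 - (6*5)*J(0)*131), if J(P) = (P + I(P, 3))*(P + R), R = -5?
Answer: 4011145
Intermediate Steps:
I(B, k) = 1/(2*k)
J(P) = (-5 + P)*(⅙ + P) (J(P) = (P + (½)/3)*(P - 5) = (P + (½)*(⅓))*(-5 + P) = (P + ⅙)*(-5 + P) = (⅙ + P)*(-5 + P) = (-5 + P)*(⅙ + P))
355*(8024 - (6*5)*J(0)*131) = 355*(8024 - (6*5)*(-⅚ + 0² - 29/6*0)*131) = 355*(8024 - 30*(-⅚ + 0 + 0)*131) = 355*(8024 - 30*(-⅚)*131) = 355*(8024 - (-25)*131) = 355*(8024 - 1*(-3275)) = 355*(8024 + 3275) = 355*11299 = 4011145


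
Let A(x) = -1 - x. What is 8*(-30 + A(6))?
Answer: -296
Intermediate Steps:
8*(-30 + A(6)) = 8*(-30 + (-1 - 1*6)) = 8*(-30 + (-1 - 6)) = 8*(-30 - 7) = 8*(-37) = -296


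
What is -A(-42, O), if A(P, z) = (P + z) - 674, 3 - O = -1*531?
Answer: 182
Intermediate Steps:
O = 534 (O = 3 - (-1)*531 = 3 - 1*(-531) = 3 + 531 = 534)
A(P, z) = -674 + P + z
-A(-42, O) = -(-674 - 42 + 534) = -1*(-182) = 182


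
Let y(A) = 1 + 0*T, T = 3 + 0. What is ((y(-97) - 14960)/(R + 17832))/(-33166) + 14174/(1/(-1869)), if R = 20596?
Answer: -4823303256025847/182071864 ≈ -2.6491e+7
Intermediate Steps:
T = 3
y(A) = 1 (y(A) = 1 + 0*3 = 1 + 0 = 1)
((y(-97) - 14960)/(R + 17832))/(-33166) + 14174/(1/(-1869)) = ((1 - 14960)/(20596 + 17832))/(-33166) + 14174/(1/(-1869)) = -14959/38428*(-1/33166) + 14174/(-1/1869) = -14959*1/38428*(-1/33166) + 14174*(-1869) = -14959/38428*(-1/33166) - 26491206 = 2137/182071864 - 26491206 = -4823303256025847/182071864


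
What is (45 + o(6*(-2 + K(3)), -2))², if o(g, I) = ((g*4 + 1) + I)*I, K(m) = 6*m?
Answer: 519841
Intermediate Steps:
o(g, I) = I*(1 + I + 4*g) (o(g, I) = ((4*g + 1) + I)*I = ((1 + 4*g) + I)*I = (1 + I + 4*g)*I = I*(1 + I + 4*g))
(45 + o(6*(-2 + K(3)), -2))² = (45 - 2*(1 - 2 + 4*(6*(-2 + 6*3))))² = (45 - 2*(1 - 2 + 4*(6*(-2 + 18))))² = (45 - 2*(1 - 2 + 4*(6*16)))² = (45 - 2*(1 - 2 + 4*96))² = (45 - 2*(1 - 2 + 384))² = (45 - 2*383)² = (45 - 766)² = (-721)² = 519841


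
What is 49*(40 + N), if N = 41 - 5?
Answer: 3724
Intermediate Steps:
N = 36
49*(40 + N) = 49*(40 + 36) = 49*76 = 3724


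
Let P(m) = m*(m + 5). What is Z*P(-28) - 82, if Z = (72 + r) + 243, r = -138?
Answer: 113906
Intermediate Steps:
P(m) = m*(5 + m)
Z = 177 (Z = (72 - 138) + 243 = -66 + 243 = 177)
Z*P(-28) - 82 = 177*(-28*(5 - 28)) - 82 = 177*(-28*(-23)) - 82 = 177*644 - 82 = 113988 - 82 = 113906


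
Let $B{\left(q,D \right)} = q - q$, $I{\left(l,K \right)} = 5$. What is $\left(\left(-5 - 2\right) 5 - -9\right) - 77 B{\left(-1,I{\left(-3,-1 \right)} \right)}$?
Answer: $-26$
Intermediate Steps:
$B{\left(q,D \right)} = 0$
$\left(\left(-5 - 2\right) 5 - -9\right) - 77 B{\left(-1,I{\left(-3,-1 \right)} \right)} = \left(\left(-5 - 2\right) 5 - -9\right) - 0 = \left(\left(-7\right) 5 + 9\right) + 0 = \left(-35 + 9\right) + 0 = -26 + 0 = -26$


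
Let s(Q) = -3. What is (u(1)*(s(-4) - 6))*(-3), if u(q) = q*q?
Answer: 27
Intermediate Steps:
u(q) = q²
(u(1)*(s(-4) - 6))*(-3) = (1²*(-3 - 6))*(-3) = (1*(-9))*(-3) = -9*(-3) = 27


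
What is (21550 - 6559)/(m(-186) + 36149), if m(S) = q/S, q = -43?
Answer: 2788326/6723757 ≈ 0.41470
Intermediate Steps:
m(S) = -43/S
(21550 - 6559)/(m(-186) + 36149) = (21550 - 6559)/(-43/(-186) + 36149) = 14991/(-43*(-1/186) + 36149) = 14991/(43/186 + 36149) = 14991/(6723757/186) = 14991*(186/6723757) = 2788326/6723757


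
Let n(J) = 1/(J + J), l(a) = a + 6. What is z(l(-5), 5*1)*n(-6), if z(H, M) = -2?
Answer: ⅙ ≈ 0.16667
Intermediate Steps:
l(a) = 6 + a
n(J) = 1/(2*J)
z(l(-5), 5*1)*n(-6) = -1/(-6) = -(-1)/6 = -2*(-1/12) = ⅙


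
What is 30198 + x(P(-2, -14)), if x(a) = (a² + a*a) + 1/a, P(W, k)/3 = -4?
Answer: 365831/12 ≈ 30486.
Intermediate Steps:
P(W, k) = -12 (P(W, k) = 3*(-4) = -12)
x(a) = 1/a + 2*a² (x(a) = (a² + a²) + 1/a = 2*a² + 1/a = 1/a + 2*a²)
30198 + x(P(-2, -14)) = 30198 + (1 + 2*(-12)³)/(-12) = 30198 - (1 + 2*(-1728))/12 = 30198 - (1 - 3456)/12 = 30198 - 1/12*(-3455) = 30198 + 3455/12 = 365831/12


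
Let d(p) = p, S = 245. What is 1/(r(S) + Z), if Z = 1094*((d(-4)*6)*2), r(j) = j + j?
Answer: -1/52022 ≈ -1.9223e-5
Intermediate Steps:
r(j) = 2*j
Z = -52512 (Z = 1094*(-4*6*2) = 1094*(-24*2) = 1094*(-48) = -52512)
1/(r(S) + Z) = 1/(2*245 - 52512) = 1/(490 - 52512) = 1/(-52022) = -1/52022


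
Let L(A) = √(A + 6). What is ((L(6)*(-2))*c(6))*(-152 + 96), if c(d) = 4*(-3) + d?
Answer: -1344*√3 ≈ -2327.9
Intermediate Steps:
c(d) = -12 + d
L(A) = √(6 + A)
((L(6)*(-2))*c(6))*(-152 + 96) = ((√(6 + 6)*(-2))*(-12 + 6))*(-152 + 96) = ((√12*(-2))*(-6))*(-56) = (((2*√3)*(-2))*(-6))*(-56) = (-4*√3*(-6))*(-56) = (24*√3)*(-56) = -1344*√3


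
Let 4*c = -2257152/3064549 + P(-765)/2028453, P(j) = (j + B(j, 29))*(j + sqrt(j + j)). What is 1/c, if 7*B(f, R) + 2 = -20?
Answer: -376037945880337967084419428/42053651449164849536665331 + 956037443999589039360356*I*sqrt(170)/42053651449164849536665331 ≈ -8.9419 + 0.29641*I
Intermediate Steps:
B(f, R) = -22/7 (B(f, R) = -2/7 + (1/7)*(-20) = -2/7 - 20/7 = -22/7)
P(j) = (-22/7 + j)*(j + sqrt(2)*sqrt(j)) (P(j) = (j - 22/7)*(j + sqrt(j + j)) = (-22/7 + j)*(j + sqrt(2*j)) = (-22/7 + j)*(j + sqrt(2)*sqrt(j)))
c = -6481318680549/58018740385172 - 5377*I*sqrt(170)/18932228 (c = (-2257152/3064549 + ((-765)**2 - 22/7*(-765) + sqrt(2)*(-765)**(3/2) - 22*sqrt(2)*sqrt(-765)/7)/2028453)/4 = (-2257152*1/3064549 + (585225 + 16830/7 + sqrt(2)*(-2295*I*sqrt(85)) - 22*sqrt(2)*3*I*sqrt(85)/7)*(1/2028453))/4 = (-2257152/3064549 + (585225 + 16830/7 - 2295*I*sqrt(170) - 66*I*sqrt(170)/7)*(1/2028453))/4 = (-2257152/3064549 + (4113405/7 - 16131*I*sqrt(170)/7)*(1/2028453))/4 = (-2257152/3064549 + (1371135/4733057 - 5377*I*sqrt(170)/4733057))/4 = (-6481318680549/14504685096293 - 5377*I*sqrt(170)/4733057)/4 = -6481318680549/58018740385172 - 5377*I*sqrt(170)/18932228 ≈ -0.11171 - 0.0037031*I)
1/c = 1/(-6481318680549/58018740385172 - 5377*I*sqrt(170)/18932228)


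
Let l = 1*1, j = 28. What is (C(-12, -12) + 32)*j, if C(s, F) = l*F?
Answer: 560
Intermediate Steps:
l = 1
C(s, F) = F (C(s, F) = 1*F = F)
(C(-12, -12) + 32)*j = (-12 + 32)*28 = 20*28 = 560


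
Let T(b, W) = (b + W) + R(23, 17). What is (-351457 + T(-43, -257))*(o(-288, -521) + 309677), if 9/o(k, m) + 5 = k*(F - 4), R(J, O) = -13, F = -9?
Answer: -407308260892240/3739 ≈ -1.0894e+11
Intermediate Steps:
T(b, W) = -13 + W + b (T(b, W) = (b + W) - 13 = (W + b) - 13 = -13 + W + b)
o(k, m) = 9/(-5 - 13*k) (o(k, m) = 9/(-5 + k*(-9 - 4)) = 9/(-5 + k*(-13)) = 9/(-5 - 13*k))
(-351457 + T(-43, -257))*(o(-288, -521) + 309677) = (-351457 + (-13 - 257 - 43))*(-9/(5 + 13*(-288)) + 309677) = (-351457 - 313)*(-9/(5 - 3744) + 309677) = -351770*(-9/(-3739) + 309677) = -351770*(-9*(-1/3739) + 309677) = -351770*(9/3739 + 309677) = -351770*1157882312/3739 = -407308260892240/3739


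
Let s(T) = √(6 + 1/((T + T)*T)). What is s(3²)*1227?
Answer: 409*√1946/6 ≈ 3007.1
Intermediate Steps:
s(T) = √(6 + 1/(2*T²)) (s(T) = √(6 + 1/((2*T)*T)) = √(6 + 1/(2*T²)))
s(3²)*1227 = (√(24 + 2/(3²)²)/2)*1227 = (√(24 + 2/9²)/2)*1227 = (√(24 + 2*(1/81))/2)*1227 = (√(24 + 2/81)/2)*1227 = (√(1946/81)/2)*1227 = ((√1946/9)/2)*1227 = (√1946/18)*1227 = 409*√1946/6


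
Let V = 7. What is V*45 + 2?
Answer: 317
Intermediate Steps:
V*45 + 2 = 7*45 + 2 = 315 + 2 = 317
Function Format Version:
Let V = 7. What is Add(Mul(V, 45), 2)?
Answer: 317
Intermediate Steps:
Add(Mul(V, 45), 2) = Add(Mul(7, 45), 2) = Add(315, 2) = 317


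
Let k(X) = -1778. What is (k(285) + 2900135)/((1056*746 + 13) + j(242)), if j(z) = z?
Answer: 966119/262677 ≈ 3.6780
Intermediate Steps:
(k(285) + 2900135)/((1056*746 + 13) + j(242)) = (-1778 + 2900135)/((1056*746 + 13) + 242) = 2898357/((787776 + 13) + 242) = 2898357/(787789 + 242) = 2898357/788031 = 2898357*(1/788031) = 966119/262677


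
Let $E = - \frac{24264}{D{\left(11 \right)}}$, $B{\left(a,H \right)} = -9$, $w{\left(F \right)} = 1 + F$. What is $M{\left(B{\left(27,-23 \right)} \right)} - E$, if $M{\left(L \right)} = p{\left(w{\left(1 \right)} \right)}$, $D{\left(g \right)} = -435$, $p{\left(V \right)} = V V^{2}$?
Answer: $- \frac{6928}{145} \approx -47.779$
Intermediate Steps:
$p{\left(V \right)} = V^{3}$
$M{\left(L \right)} = 8$ ($M{\left(L \right)} = \left(1 + 1\right)^{3} = 2^{3} = 8$)
$E = \frac{8088}{145}$ ($E = - \frac{24264}{-435} = \left(-24264\right) \left(- \frac{1}{435}\right) = \frac{8088}{145} \approx 55.779$)
$M{\left(B{\left(27,-23 \right)} \right)} - E = 8 - \frac{8088}{145} = - \frac{6928}{145}$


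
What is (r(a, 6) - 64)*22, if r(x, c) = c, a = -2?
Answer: -1276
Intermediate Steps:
(r(a, 6) - 64)*22 = (6 - 64)*22 = -58*22 = -1276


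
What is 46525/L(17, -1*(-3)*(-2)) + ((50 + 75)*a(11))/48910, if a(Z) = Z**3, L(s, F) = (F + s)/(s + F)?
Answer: 455140825/9782 ≈ 46528.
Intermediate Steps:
L(s, F) = 1 (L(s, F) = (F + s)/(F + s) = 1)
46525/L(17, -1*(-3)*(-2)) + ((50 + 75)*a(11))/48910 = 46525/1 + ((50 + 75)*11**3)/48910 = 46525*1 + (125*1331)*(1/48910) = 46525 + 166375*(1/48910) = 46525 + 33275/9782 = 455140825/9782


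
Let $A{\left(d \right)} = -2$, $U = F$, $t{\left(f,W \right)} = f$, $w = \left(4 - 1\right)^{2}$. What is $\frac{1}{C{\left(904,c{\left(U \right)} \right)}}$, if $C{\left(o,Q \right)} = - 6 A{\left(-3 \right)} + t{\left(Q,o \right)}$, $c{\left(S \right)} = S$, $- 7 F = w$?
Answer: $\frac{7}{75} \approx 0.093333$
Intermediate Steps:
$w = 9$ ($w = \left(4 - 1\right)^{2} = 3^{2} = 9$)
$F = - \frac{9}{7}$ ($F = \left(- \frac{1}{7}\right) 9 = - \frac{9}{7} \approx -1.2857$)
$U = - \frac{9}{7} \approx -1.2857$
$C{\left(o,Q \right)} = 12 + Q$ ($C{\left(o,Q \right)} = \left(-6\right) \left(-2\right) + Q = 12 + Q$)
$\frac{1}{C{\left(904,c{\left(U \right)} \right)}} = \frac{1}{12 - \frac{9}{7}} = \frac{1}{\frac{75}{7}} = \frac{7}{75}$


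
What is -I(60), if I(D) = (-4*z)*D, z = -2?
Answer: -480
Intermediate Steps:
I(D) = 8*D (I(D) = (-4*(-2))*D = 8*D)
-I(60) = -8*60 = -1*480 = -480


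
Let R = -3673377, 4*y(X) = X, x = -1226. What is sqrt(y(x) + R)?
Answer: I*sqrt(14694734)/2 ≈ 1916.7*I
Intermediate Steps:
y(X) = X/4
sqrt(y(x) + R) = sqrt((1/4)*(-1226) - 3673377) = sqrt(-613/2 - 3673377) = sqrt(-7347367/2) = I*sqrt(14694734)/2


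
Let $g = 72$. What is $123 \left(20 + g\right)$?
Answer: $11316$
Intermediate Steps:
$123 \left(20 + g\right) = 123 \left(20 + 72\right) = 123 \cdot 92 = 11316$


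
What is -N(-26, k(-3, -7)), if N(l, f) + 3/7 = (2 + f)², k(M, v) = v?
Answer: -172/7 ≈ -24.571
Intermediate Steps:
N(l, f) = -3/7 + (2 + f)²
-N(-26, k(-3, -7)) = -(-3/7 + (2 - 7)²) = -(-3/7 + (-5)²) = -(-3/7 + 25) = -1*172/7 = -172/7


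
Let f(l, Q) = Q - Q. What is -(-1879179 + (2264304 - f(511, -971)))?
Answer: -385125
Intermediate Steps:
f(l, Q) = 0
-(-1879179 + (2264304 - f(511, -971))) = -(-1879179 + (2264304 - 1*0)) = -(-1879179 + (2264304 + 0)) = -(-1879179 + 2264304) = -1*385125 = -385125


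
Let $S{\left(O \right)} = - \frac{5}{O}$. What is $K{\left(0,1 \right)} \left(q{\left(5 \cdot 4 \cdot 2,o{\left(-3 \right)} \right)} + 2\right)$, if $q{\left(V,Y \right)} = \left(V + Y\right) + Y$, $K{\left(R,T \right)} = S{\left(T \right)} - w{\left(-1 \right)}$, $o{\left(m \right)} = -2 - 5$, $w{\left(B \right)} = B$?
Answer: $-112$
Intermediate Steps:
$o{\left(m \right)} = -7$
$K{\left(R,T \right)} = 1 - \frac{5}{T}$ ($K{\left(R,T \right)} = - \frac{5}{T} - -1 = - \frac{5}{T} + 1 = 1 - \frac{5}{T}$)
$q{\left(V,Y \right)} = V + 2 Y$
$K{\left(0,1 \right)} \left(q{\left(5 \cdot 4 \cdot 2,o{\left(-3 \right)} \right)} + 2\right) = \frac{-5 + 1}{1} \left(\left(5 \cdot 4 \cdot 2 + 2 \left(-7\right)\right) + 2\right) = 1 \left(-4\right) \left(\left(5 \cdot 8 - 14\right) + 2\right) = - 4 \left(\left(40 - 14\right) + 2\right) = - 4 \left(26 + 2\right) = \left(-4\right) 28 = -112$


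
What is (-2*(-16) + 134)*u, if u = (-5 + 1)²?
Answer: 2656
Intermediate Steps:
u = 16 (u = (-4)² = 16)
(-2*(-16) + 134)*u = (-2*(-16) + 134)*16 = (32 + 134)*16 = 166*16 = 2656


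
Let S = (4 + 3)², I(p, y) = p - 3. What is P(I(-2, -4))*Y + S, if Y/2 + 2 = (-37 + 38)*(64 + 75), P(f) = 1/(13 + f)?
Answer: 333/4 ≈ 83.250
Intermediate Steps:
I(p, y) = -3 + p
S = 49 (S = 7² = 49)
Y = 274 (Y = -4 + 2*((-37 + 38)*(64 + 75)) = -4 + 2*(1*139) = -4 + 2*139 = -4 + 278 = 274)
P(I(-2, -4))*Y + S = 274/(13 + (-3 - 2)) + 49 = 274/(13 - 5) + 49 = 274/8 + 49 = (⅛)*274 + 49 = 137/4 + 49 = 333/4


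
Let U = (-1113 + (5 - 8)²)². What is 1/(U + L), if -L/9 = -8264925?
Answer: 1/75603141 ≈ 1.3227e-8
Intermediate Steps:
L = 74384325 (L = -9*(-8264925) = 74384325)
U = 1218816 (U = (-1113 + (-3)²)² = (-1113 + 9)² = (-1104)² = 1218816)
1/(U + L) = 1/(1218816 + 74384325) = 1/75603141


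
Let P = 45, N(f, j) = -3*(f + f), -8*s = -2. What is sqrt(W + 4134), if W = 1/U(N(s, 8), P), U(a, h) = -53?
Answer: sqrt(11612353)/53 ≈ 64.296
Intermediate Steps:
s = 1/4 (s = -1/8*(-2) = 1/4 ≈ 0.25000)
N(f, j) = -6*f
W = -1/53 (W = 1/(-53) = -1/53 ≈ -0.018868)
sqrt(W + 4134) = sqrt(-1/53 + 4134) = sqrt(219101/53) = sqrt(11612353)/53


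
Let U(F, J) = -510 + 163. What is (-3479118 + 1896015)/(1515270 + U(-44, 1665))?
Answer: -1583103/1514923 ≈ -1.0450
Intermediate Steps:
U(F, J) = -347
(-3479118 + 1896015)/(1515270 + U(-44, 1665)) = (-3479118 + 1896015)/(1515270 - 347) = -1583103/1514923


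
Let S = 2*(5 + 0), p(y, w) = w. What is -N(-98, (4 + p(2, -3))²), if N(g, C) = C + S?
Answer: -11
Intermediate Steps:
S = 10 (S = 2*5 = 10)
N(g, C) = 10 + C (N(g, C) = C + 10 = 10 + C)
-N(-98, (4 + p(2, -3))²) = -(10 + (4 - 3)²) = -(10 + 1²) = -(10 + 1) = -1*11 = -11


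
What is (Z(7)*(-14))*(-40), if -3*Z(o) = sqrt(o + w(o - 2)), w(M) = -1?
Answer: -560*sqrt(6)/3 ≈ -457.24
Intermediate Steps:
Z(o) = -sqrt(-1 + o)/3 (Z(o) = -sqrt(o - 1)/3 = -sqrt(-1 + o)/3)
(Z(7)*(-14))*(-40) = (-sqrt(-1 + 7)/3*(-14))*(-40) = (-sqrt(6)/3*(-14))*(-40) = (14*sqrt(6)/3)*(-40) = -560*sqrt(6)/3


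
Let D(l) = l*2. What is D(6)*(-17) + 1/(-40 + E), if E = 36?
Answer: -817/4 ≈ -204.25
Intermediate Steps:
D(l) = 2*l
D(6)*(-17) + 1/(-40 + E) = (2*6)*(-17) + 1/(-40 + 36) = 12*(-17) + 1/(-4) = -204 - ¼ = -817/4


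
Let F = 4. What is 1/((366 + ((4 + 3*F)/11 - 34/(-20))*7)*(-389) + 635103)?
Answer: 110/53255309 ≈ 2.0655e-6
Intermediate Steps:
1/((366 + ((4 + 3*F)/11 - 34/(-20))*7)*(-389) + 635103) = 1/((366 + ((4 + 3*4)/11 - 34/(-20))*7)*(-389) + 635103) = 1/((366 + ((4 + 12)*(1/11) - 34*(-1/20))*7)*(-389) + 635103) = 1/((366 + (16*(1/11) + 17/10)*7)*(-389) + 635103) = 1/((366 + (16/11 + 17/10)*7)*(-389) + 635103) = 1/((366 + (347/110)*7)*(-389) + 635103) = 1/((366 + 2429/110)*(-389) + 635103) = 1/((42689/110)*(-389) + 635103) = 1/(-16606021/110 + 635103) = 1/(53255309/110) = 110/53255309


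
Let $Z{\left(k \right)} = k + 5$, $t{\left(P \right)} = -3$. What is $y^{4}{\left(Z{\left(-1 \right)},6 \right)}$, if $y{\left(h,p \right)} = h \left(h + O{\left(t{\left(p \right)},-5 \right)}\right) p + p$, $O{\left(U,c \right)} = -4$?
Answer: $1296$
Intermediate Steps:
$Z{\left(k \right)} = 5 + k$
$y{\left(h,p \right)} = p + h p \left(-4 + h\right)$ ($y{\left(h,p \right)} = h \left(h - 4\right) p + p = h \left(-4 + h\right) p + p = h p \left(-4 + h\right) + p = p + h p \left(-4 + h\right)$)
$y^{4}{\left(Z{\left(-1 \right)},6 \right)} = \left(6 \left(1 + \left(5 - 1\right)^{2} - 4 \left(5 - 1\right)\right)\right)^{4} = \left(6 \left(1 + 4^{2} - 16\right)\right)^{4} = \left(6 \left(1 + 16 - 16\right)\right)^{4} = \left(6 \cdot 1\right)^{4} = 6^{4} = 1296$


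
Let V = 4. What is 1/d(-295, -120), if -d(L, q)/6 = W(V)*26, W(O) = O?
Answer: -1/624 ≈ -0.0016026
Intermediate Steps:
d(L, q) = -624 (d(L, q) = -24*26 = -6*104 = -624)
1/d(-295, -120) = 1/(-624) = -1/624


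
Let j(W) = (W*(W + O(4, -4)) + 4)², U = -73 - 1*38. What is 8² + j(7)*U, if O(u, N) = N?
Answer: -69311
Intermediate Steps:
U = -111 (U = -73 - 38 = -111)
j(W) = (4 + W*(-4 + W))² (j(W) = (W*(W - 4) + 4)² = (W*(-4 + W) + 4)² = (4 + W*(-4 + W))²)
8² + j(7)*U = 8² + (4 + 7² - 4*7)²*(-111) = 64 + (4 + 49 - 28)²*(-111) = 64 + 25²*(-111) = 64 + 625*(-111) = 64 - 69375 = -69311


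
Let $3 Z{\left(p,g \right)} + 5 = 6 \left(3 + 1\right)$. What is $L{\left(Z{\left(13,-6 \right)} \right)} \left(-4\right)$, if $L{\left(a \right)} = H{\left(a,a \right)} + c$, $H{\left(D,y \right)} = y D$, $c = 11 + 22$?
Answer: $- \frac{2632}{9} \approx -292.44$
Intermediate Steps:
$c = 33$
$H{\left(D,y \right)} = D y$
$Z{\left(p,g \right)} = \frac{19}{3}$ ($Z{\left(p,g \right)} = - \frac{5}{3} + \frac{6 \left(3 + 1\right)}{3} = - \frac{5}{3} + \frac{6 \cdot 4}{3} = - \frac{5}{3} + \frac{1}{3} \cdot 24 = - \frac{5}{3} + 8 = \frac{19}{3}$)
$L{\left(a \right)} = 33 + a^{2}$ ($L{\left(a \right)} = a a + 33 = a^{2} + 33 = 33 + a^{2}$)
$L{\left(Z{\left(13,-6 \right)} \right)} \left(-4\right) = \left(33 + \left(\frac{19}{3}\right)^{2}\right) \left(-4\right) = \left(33 + \frac{361}{9}\right) \left(-4\right) = \frac{658}{9} \left(-4\right) = - \frac{2632}{9}$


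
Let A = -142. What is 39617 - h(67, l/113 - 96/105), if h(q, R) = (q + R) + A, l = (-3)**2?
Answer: 156985161/3955 ≈ 39693.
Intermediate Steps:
l = 9
h(q, R) = -142 + R + q (h(q, R) = (q + R) - 142 = (R + q) - 142 = -142 + R + q)
39617 - h(67, l/113 - 96/105) = 39617 - (-142 + (9/113 - 96/105) + 67) = 39617 - (-142 + (9*(1/113) - 96*1/105) + 67) = 39617 - (-142 + (9/113 - 32/35) + 67) = 39617 - (-142 - 3301/3955 + 67) = 39617 - 1*(-299926/3955) = 39617 + 299926/3955 = 156985161/3955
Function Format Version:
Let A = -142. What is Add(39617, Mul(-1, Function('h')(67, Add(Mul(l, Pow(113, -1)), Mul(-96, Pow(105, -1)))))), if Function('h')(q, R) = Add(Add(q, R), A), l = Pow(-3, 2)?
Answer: Rational(156985161, 3955) ≈ 39693.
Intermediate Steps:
l = 9
Function('h')(q, R) = Add(-142, R, q) (Function('h')(q, R) = Add(Add(q, R), -142) = Add(Add(R, q), -142) = Add(-142, R, q))
Add(39617, Mul(-1, Function('h')(67, Add(Mul(l, Pow(113, -1)), Mul(-96, Pow(105, -1)))))) = Add(39617, Mul(-1, Add(-142, Add(Mul(9, Pow(113, -1)), Mul(-96, Pow(105, -1))), 67))) = Add(39617, Mul(-1, Add(-142, Add(Mul(9, Rational(1, 113)), Mul(-96, Rational(1, 105))), 67))) = Add(39617, Mul(-1, Add(-142, Add(Rational(9, 113), Rational(-32, 35)), 67))) = Add(39617, Mul(-1, Add(-142, Rational(-3301, 3955), 67))) = Add(39617, Mul(-1, Rational(-299926, 3955))) = Add(39617, Rational(299926, 3955)) = Rational(156985161, 3955)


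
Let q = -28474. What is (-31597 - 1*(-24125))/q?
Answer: 3736/14237 ≈ 0.26241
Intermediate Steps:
(-31597 - 1*(-24125))/q = (-31597 - 1*(-24125))/(-28474) = (-31597 + 24125)*(-1/28474) = -7472*(-1/28474) = 3736/14237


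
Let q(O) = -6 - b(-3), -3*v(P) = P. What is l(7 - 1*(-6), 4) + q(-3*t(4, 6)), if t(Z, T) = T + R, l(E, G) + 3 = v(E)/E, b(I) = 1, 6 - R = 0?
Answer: -31/3 ≈ -10.333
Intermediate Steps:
R = 6 (R = 6 - 1*0 = 6 + 0 = 6)
v(P) = -P/3
l(E, G) = -10/3 (l(E, G) = -3 + (-E/3)/E = -3 - ⅓ = -10/3)
t(Z, T) = 6 + T (t(Z, T) = T + 6 = 6 + T)
q(O) = -7 (q(O) = -6 - 1*1 = -6 - 1 = -7)
l(7 - 1*(-6), 4) + q(-3*t(4, 6)) = -10/3 - 7 = -31/3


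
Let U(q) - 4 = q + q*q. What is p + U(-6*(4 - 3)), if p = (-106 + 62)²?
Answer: 1970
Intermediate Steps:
U(q) = 4 + q + q² (U(q) = 4 + (q + q*q) = 4 + (q + q²) = 4 + q + q²)
p = 1936 (p = (-44)² = 1936)
p + U(-6*(4 - 3)) = 1936 + (4 - 6*(4 - 3) + (-6*(4 - 3))²) = 1936 + (4 - 6*1 + (-6*1)²) = 1936 + (4 - 6 + (-6)²) = 1936 + (4 - 6 + 36) = 1936 + 34 = 1970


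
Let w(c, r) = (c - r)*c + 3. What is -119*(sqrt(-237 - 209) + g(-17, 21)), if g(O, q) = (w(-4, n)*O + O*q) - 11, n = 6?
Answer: 130781 - 119*I*sqrt(446) ≈ 1.3078e+5 - 2513.1*I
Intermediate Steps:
w(c, r) = 3 + c*(c - r) (w(c, r) = c*(c - r) + 3 = 3 + c*(c - r))
g(O, q) = -11 + 43*O + O*q (g(O, q) = ((3 + (-4)**2 - 1*(-4)*6)*O + O*q) - 11 = ((3 + 16 + 24)*O + O*q) - 11 = (43*O + O*q) - 11 = -11 + 43*O + O*q)
-119*(sqrt(-237 - 209) + g(-17, 21)) = -119*(sqrt(-237 - 209) + (-11 + 43*(-17) - 17*21)) = -119*(sqrt(-446) + (-11 - 731 - 357)) = -119*(I*sqrt(446) - 1099) = -119*(-1099 + I*sqrt(446)) = 130781 - 119*I*sqrt(446)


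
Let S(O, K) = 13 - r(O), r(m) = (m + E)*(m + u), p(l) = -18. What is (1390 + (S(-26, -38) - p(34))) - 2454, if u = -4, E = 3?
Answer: -1723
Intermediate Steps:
r(m) = (-4 + m)*(3 + m) (r(m) = (m + 3)*(m - 4) = (3 + m)*(-4 + m) = (-4 + m)*(3 + m))
S(O, K) = 25 + O - O**2 (S(O, K) = 13 - (-12 + O**2 - O) = 13 + (12 + O - O**2) = 25 + O - O**2)
(1390 + (S(-26, -38) - p(34))) - 2454 = (1390 + ((25 - 26 - 1*(-26)**2) - 1*(-18))) - 2454 = (1390 + ((25 - 26 - 1*676) + 18)) - 2454 = (1390 + ((25 - 26 - 676) + 18)) - 2454 = (1390 + (-677 + 18)) - 2454 = (1390 - 659) - 2454 = 731 - 2454 = -1723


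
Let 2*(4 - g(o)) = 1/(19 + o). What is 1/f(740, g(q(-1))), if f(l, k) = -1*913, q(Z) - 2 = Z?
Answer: -1/913 ≈ -0.0010953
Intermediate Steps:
q(Z) = 2 + Z
g(o) = 4 - 1/(2*(19 + o))
f(l, k) = -913
1/f(740, g(q(-1))) = 1/(-913) = -1/913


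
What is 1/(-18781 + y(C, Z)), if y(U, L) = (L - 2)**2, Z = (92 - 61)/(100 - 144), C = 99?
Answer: -1936/36345855 ≈ -5.3266e-5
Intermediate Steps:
Z = -31/44 (Z = 31/(-44) = 31*(-1/44) = -31/44 ≈ -0.70455)
y(U, L) = (-2 + L)**2
1/(-18781 + y(C, Z)) = 1/(-18781 + (-2 - 31/44)**2) = 1/(-18781 + (-119/44)**2) = 1/(-18781 + 14161/1936) = 1/(-36345855/1936) = -1936/36345855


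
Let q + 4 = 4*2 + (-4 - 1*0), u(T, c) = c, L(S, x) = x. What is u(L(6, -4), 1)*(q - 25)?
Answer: -25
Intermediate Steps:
q = 0 (q = -4 + (4*2 + (-4 - 1*0)) = -4 + (8 + (-4 + 0)) = -4 + (8 - 4) = -4 + 4 = 0)
u(L(6, -4), 1)*(q - 25) = 1*(0 - 25) = 1*(-25) = -25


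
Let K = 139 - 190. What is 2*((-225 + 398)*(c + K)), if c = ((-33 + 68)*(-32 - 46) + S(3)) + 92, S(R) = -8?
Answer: -933162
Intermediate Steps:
K = -51
c = -2646 (c = ((-33 + 68)*(-32 - 46) - 8) + 92 = (35*(-78) - 8) + 92 = (-2730 - 8) + 92 = -2738 + 92 = -2646)
2*((-225 + 398)*(c + K)) = 2*((-225 + 398)*(-2646 - 51)) = 2*(173*(-2697)) = 2*(-466581) = -933162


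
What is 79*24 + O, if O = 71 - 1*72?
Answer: 1895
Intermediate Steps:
O = -1 (O = 71 - 72 = -1)
79*24 + O = 79*24 - 1 = 1896 - 1 = 1895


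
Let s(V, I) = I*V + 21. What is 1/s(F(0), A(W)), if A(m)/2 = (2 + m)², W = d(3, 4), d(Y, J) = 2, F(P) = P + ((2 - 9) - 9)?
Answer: -1/491 ≈ -0.0020367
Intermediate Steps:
F(P) = -16 + P (F(P) = P + (-7 - 9) = P - 16 = -16 + P)
W = 2
A(m) = 2*(2 + m)²
s(V, I) = 21 + I*V
1/s(F(0), A(W)) = 1/(21 + (2*(2 + 2)²)*(-16 + 0)) = 1/(21 + (2*4²)*(-16)) = 1/(21 + (2*16)*(-16)) = 1/(21 + 32*(-16)) = 1/(21 - 512) = 1/(-491) = -1/491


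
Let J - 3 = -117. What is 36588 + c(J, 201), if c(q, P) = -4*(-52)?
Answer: 36796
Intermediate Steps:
J = -114 (J = 3 - 117 = -114)
c(q, P) = 208
36588 + c(J, 201) = 36588 + 208 = 36796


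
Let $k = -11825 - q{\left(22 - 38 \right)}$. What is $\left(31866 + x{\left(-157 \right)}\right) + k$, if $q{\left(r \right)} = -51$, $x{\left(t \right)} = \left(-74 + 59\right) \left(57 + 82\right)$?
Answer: $18007$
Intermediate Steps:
$x{\left(t \right)} = -2085$ ($x{\left(t \right)} = \left(-15\right) 139 = -2085$)
$k = -11774$ ($k = -11825 - -51 = -11825 + 51 = -11774$)
$\left(31866 + x{\left(-157 \right)}\right) + k = \left(31866 - 2085\right) - 11774 = 29781 - 11774 = 18007$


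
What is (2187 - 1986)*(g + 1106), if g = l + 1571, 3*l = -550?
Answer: 501227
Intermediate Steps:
l = -550/3 (l = (⅓)*(-550) = -550/3 ≈ -183.33)
g = 4163/3 (g = -550/3 + 1571 = 4163/3 ≈ 1387.7)
(2187 - 1986)*(g + 1106) = (2187 - 1986)*(4163/3 + 1106) = 201*(7481/3) = 501227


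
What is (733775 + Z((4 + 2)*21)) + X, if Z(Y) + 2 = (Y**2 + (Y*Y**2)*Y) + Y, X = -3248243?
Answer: 249548908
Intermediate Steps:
Z(Y) = -2 + Y + Y**2 + Y**4 (Z(Y) = -2 + ((Y**2 + (Y*Y**2)*Y) + Y) = -2 + ((Y**2 + Y**3*Y) + Y) = -2 + ((Y**2 + Y**4) + Y) = -2 + (Y + Y**2 + Y**4) = -2 + Y + Y**2 + Y**4)
(733775 + Z((4 + 2)*21)) + X = (733775 + (-2 + (4 + 2)*21 + ((4 + 2)*21)**2 + ((4 + 2)*21)**4)) - 3248243 = (733775 + (-2 + 6*21 + (6*21)**2 + (6*21)**4)) - 3248243 = (733775 + (-2 + 126 + 126**2 + 126**4)) - 3248243 = (733775 + (-2 + 126 + 15876 + 252047376)) - 3248243 = (733775 + 252063376) - 3248243 = 252797151 - 3248243 = 249548908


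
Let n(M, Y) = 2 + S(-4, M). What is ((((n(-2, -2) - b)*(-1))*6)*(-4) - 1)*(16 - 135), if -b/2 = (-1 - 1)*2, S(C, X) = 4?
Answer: 5831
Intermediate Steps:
n(M, Y) = 6 (n(M, Y) = 2 + 4 = 6)
b = 8 (b = -2*(-1 - 1)*2 = -(-4)*2 = -2*(-4) = 8)
((((n(-2, -2) - b)*(-1))*6)*(-4) - 1)*(16 - 135) = ((((6 - 1*8)*(-1))*6)*(-4) - 1)*(16 - 135) = ((((6 - 8)*(-1))*6)*(-4) - 1)*(-119) = ((-2*(-1)*6)*(-4) - 1)*(-119) = ((2*6)*(-4) - 1)*(-119) = (12*(-4) - 1)*(-119) = (-48 - 1)*(-119) = -49*(-119) = 5831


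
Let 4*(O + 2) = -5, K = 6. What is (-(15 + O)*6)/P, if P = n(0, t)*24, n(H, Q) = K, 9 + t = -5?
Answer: -47/96 ≈ -0.48958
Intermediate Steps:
O = -13/4 (O = -2 + (¼)*(-5) = -2 - 5/4 = -13/4 ≈ -3.2500)
t = -14 (t = -9 - 5 = -14)
n(H, Q) = 6
P = 144 (P = 6*24 = 144)
(-(15 + O)*6)/P = -(15 - 13/4)*6/144 = -47*6/4*(1/144) = -1*141/2*(1/144) = -141/2*1/144 = -47/96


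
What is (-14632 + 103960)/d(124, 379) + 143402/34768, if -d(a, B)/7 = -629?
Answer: 1868577455/76541752 ≈ 24.413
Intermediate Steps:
d(a, B) = 4403 (d(a, B) = -7*(-629) = 4403)
(-14632 + 103960)/d(124, 379) + 143402/34768 = (-14632 + 103960)/4403 + 143402/34768 = 89328*(1/4403) + 143402*(1/34768) = 89328/4403 + 71701/17384 = 1868577455/76541752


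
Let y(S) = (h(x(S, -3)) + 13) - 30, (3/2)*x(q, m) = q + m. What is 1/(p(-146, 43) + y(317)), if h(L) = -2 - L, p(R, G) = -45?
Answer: -3/820 ≈ -0.0036585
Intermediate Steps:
x(q, m) = 2*m/3 + 2*q/3 (x(q, m) = 2*(q + m)/3 = 2*(m + q)/3 = 2*m/3 + 2*q/3)
y(S) = -17 - 2*S/3 (y(S) = ((-2 - ((⅔)*(-3) + 2*S/3)) + 13) - 30 = ((-2 - (-2 + 2*S/3)) + 13) - 30 = ((-2 + (2 - 2*S/3)) + 13) - 30 = (-2*S/3 + 13) - 30 = (13 - 2*S/3) - 30 = -17 - 2*S/3)
1/(p(-146, 43) + y(317)) = 1/(-45 + (-17 - ⅔*317)) = 1/(-45 + (-17 - 634/3)) = 1/(-45 - 685/3) = 1/(-820/3) = -3/820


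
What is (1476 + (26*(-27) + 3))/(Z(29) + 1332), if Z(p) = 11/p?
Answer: 22533/38639 ≈ 0.58317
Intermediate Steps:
(1476 + (26*(-27) + 3))/(Z(29) + 1332) = (1476 + (26*(-27) + 3))/(11/29 + 1332) = (1476 + (-702 + 3))/(11*(1/29) + 1332) = (1476 - 699)/(11/29 + 1332) = 777/(38639/29) = 777*(29/38639) = 22533/38639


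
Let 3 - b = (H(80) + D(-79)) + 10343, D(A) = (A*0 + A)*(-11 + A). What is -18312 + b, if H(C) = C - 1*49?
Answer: -35793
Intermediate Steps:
D(A) = A*(-11 + A) (D(A) = (0 + A)*(-11 + A) = A*(-11 + A))
H(C) = -49 + C (H(C) = C - 49 = -49 + C)
b = -17481 (b = 3 - (((-49 + 80) - 79*(-11 - 79)) + 10343) = 3 - ((31 - 79*(-90)) + 10343) = 3 - ((31 + 7110) + 10343) = 3 - (7141 + 10343) = 3 - 1*17484 = 3 - 17484 = -17481)
-18312 + b = -18312 - 17481 = -35793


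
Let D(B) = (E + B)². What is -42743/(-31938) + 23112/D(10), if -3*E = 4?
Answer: 1668063443/5397522 ≈ 309.04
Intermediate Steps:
E = -4/3 (E = -⅓*4 = -4/3 ≈ -1.3333)
D(B) = (-4/3 + B)²
-42743/(-31938) + 23112/D(10) = -42743/(-31938) + 23112/(((-4 + 3*10)²/9)) = -42743*(-1/31938) + 23112/(((-4 + 30)²/9)) = 42743/31938 + 23112/(((⅑)*26²)) = 42743/31938 + 23112/(((⅑)*676)) = 42743/31938 + 23112/(676/9) = 42743/31938 + 23112*(9/676) = 42743/31938 + 52002/169 = 1668063443/5397522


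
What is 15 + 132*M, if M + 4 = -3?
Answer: -909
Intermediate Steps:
M = -7 (M = -4 - 3 = -7)
15 + 132*M = 15 + 132*(-7) = 15 - 924 = -909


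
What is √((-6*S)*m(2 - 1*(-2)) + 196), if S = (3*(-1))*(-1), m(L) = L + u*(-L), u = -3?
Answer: 2*I*√23 ≈ 9.5917*I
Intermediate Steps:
m(L) = 4*L (m(L) = L - (-3)*L = L + 3*L = 4*L)
S = 3 (S = -3*(-1) = 3)
√((-6*S)*m(2 - 1*(-2)) + 196) = √((-6*3)*(4*(2 - 1*(-2))) + 196) = √(-72*(2 + 2) + 196) = √(-72*4 + 196) = √(-18*16 + 196) = √(-288 + 196) = √(-92) = 2*I*√23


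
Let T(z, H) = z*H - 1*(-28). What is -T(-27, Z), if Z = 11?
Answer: 269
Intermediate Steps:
T(z, H) = 28 + H*z (T(z, H) = H*z + 28 = 28 + H*z)
-T(-27, Z) = -(28 + 11*(-27)) = -(28 - 297) = -1*(-269) = 269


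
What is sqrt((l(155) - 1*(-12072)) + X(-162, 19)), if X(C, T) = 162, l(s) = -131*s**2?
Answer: I*sqrt(3135041) ≈ 1770.6*I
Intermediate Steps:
sqrt((l(155) - 1*(-12072)) + X(-162, 19)) = sqrt((-131*155**2 - 1*(-12072)) + 162) = sqrt((-131*24025 + 12072) + 162) = sqrt((-3147275 + 12072) + 162) = sqrt(-3135203 + 162) = sqrt(-3135041) = I*sqrt(3135041)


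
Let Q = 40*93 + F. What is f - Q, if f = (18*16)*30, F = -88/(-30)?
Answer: 73756/15 ≈ 4917.1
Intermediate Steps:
F = 44/15 (F = -88*(-1/30) = 44/15 ≈ 2.9333)
Q = 55844/15 (Q = 40*93 + 44/15 = 3720 + 44/15 = 55844/15 ≈ 3722.9)
f = 8640 (f = 288*30 = 8640)
f - Q = 8640 - 1*55844/15 = 8640 - 55844/15 = 73756/15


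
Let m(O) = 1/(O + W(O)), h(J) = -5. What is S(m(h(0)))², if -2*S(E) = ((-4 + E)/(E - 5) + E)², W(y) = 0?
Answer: 38950081/1142440000 ≈ 0.034094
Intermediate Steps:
m(O) = 1/O (m(O) = 1/(O + 0) = 1/O)
S(E) = -(E + (-4 + E)/(-5 + E))²/2 (S(E) = -((-4 + E)/(E - 5) + E)²/2 = -((-4 + E)/(-5 + E) + E)²/2 = -(E + (-4 + E)/(-5 + E))²/2)
S(m(h(0)))² = (-(4 - (1/(-5))² + 4/(-5))²/(2*(-5 + 1/(-5))²))² = (-(4 - (-⅕)² + 4*(-⅕))²/(2*(-5 - ⅕)²))² = (-(4 - 1*1/25 - ⅘)²/(2*(-26/5)²))² = (-½*25/676*(4 - 1/25 - ⅘)²)² = (-½*25/676*(79/25)²)² = (-½*25/676*6241/625)² = (-6241/33800)² = 38950081/1142440000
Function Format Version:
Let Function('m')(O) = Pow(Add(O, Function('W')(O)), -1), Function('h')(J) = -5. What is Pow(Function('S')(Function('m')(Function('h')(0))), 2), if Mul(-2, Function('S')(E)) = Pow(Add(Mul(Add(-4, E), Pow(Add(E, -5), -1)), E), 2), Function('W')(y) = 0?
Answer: Rational(38950081, 1142440000) ≈ 0.034094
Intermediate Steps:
Function('m')(O) = Pow(O, -1) (Function('m')(O) = Pow(Add(O, 0), -1) = Pow(O, -1))
Function('S')(E) = Mul(Rational(-1, 2), Pow(Add(E, Mul(Pow(Add(-5, E), -1), Add(-4, E))), 2)) (Function('S')(E) = Mul(Rational(-1, 2), Pow(Add(Mul(Add(-4, E), Pow(Add(E, -5), -1)), E), 2)) = Mul(Rational(-1, 2), Pow(Add(Mul(Add(-4, E), Pow(Add(-5, E), -1)), E), 2)) = Mul(Rational(-1, 2), Pow(Add(Mul(Pow(Add(-5, E), -1), Add(-4, E)), E), 2)) = Mul(Rational(-1, 2), Pow(Add(E, Mul(Pow(Add(-5, E), -1), Add(-4, E))), 2)))
Pow(Function('S')(Function('m')(Function('h')(0))), 2) = Pow(Mul(Rational(-1, 2), Pow(Add(-5, Pow(-5, -1)), -2), Pow(Add(4, Mul(-1, Pow(Pow(-5, -1), 2)), Mul(4, Pow(-5, -1))), 2)), 2) = Pow(Mul(Rational(-1, 2), Pow(Add(-5, Rational(-1, 5)), -2), Pow(Add(4, Mul(-1, Pow(Rational(-1, 5), 2)), Mul(4, Rational(-1, 5))), 2)), 2) = Pow(Mul(Rational(-1, 2), Pow(Rational(-26, 5), -2), Pow(Add(4, Mul(-1, Rational(1, 25)), Rational(-4, 5)), 2)), 2) = Pow(Mul(Rational(-1, 2), Rational(25, 676), Pow(Add(4, Rational(-1, 25), Rational(-4, 5)), 2)), 2) = Pow(Mul(Rational(-1, 2), Rational(25, 676), Pow(Rational(79, 25), 2)), 2) = Pow(Mul(Rational(-1, 2), Rational(25, 676), Rational(6241, 625)), 2) = Pow(Rational(-6241, 33800), 2) = Rational(38950081, 1142440000)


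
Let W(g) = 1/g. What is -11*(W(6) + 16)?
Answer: -1067/6 ≈ -177.83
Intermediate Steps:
-11*(W(6) + 16) = -11*(1/6 + 16) = -11*(⅙ + 16) = -11*97/6 = -1067/6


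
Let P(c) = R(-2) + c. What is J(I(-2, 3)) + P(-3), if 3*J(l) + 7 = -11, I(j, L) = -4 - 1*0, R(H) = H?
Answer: -11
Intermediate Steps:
I(j, L) = -4 (I(j, L) = -4 + 0 = -4)
J(l) = -6 (J(l) = -7/3 + (⅓)*(-11) = -7/3 - 11/3 = -6)
P(c) = -2 + c
J(I(-2, 3)) + P(-3) = -6 + (-2 - 3) = -6 - 5 = -11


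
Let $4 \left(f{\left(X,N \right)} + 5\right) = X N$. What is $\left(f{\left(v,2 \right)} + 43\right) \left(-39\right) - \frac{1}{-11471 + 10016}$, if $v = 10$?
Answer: $- \frac{2440034}{1455} \approx -1677.0$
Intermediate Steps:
$f{\left(X,N \right)} = -5 + \frac{N X}{4}$ ($f{\left(X,N \right)} = -5 + \frac{X N}{4} = -5 + \frac{N X}{4}$)
$\left(f{\left(v,2 \right)} + 43\right) \left(-39\right) - \frac{1}{-11471 + 10016} = \left(\left(-5 + \frac{1}{4} \cdot 2 \cdot 10\right) + 43\right) \left(-39\right) - \frac{1}{-11471 + 10016} = \left(\left(-5 + 5\right) + 43\right) \left(-39\right) - \frac{1}{-1455} = \left(0 + 43\right) \left(-39\right) - - \frac{1}{1455} = 43 \left(-39\right) + \frac{1}{1455} = -1677 + \frac{1}{1455} = - \frac{2440034}{1455}$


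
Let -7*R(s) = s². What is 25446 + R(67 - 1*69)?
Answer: 178118/7 ≈ 25445.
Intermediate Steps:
R(s) = -s²/7
25446 + R(67 - 1*69) = 25446 - (67 - 1*69)²/7 = 25446 - (67 - 69)²/7 = 25446 - ⅐*(-2)² = 25446 - ⅐*4 = 25446 - 4/7 = 178118/7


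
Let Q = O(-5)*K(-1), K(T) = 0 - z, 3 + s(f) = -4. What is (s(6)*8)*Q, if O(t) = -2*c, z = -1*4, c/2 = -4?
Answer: -3584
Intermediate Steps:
c = -8 (c = 2*(-4) = -8)
z = -4
s(f) = -7 (s(f) = -3 - 4 = -7)
O(t) = 16 (O(t) = -2*(-8) = 16)
K(T) = 4 (K(T) = 0 - 1*(-4) = 0 + 4 = 4)
Q = 64 (Q = 16*4 = 64)
(s(6)*8)*Q = -7*8*64 = -56*64 = -3584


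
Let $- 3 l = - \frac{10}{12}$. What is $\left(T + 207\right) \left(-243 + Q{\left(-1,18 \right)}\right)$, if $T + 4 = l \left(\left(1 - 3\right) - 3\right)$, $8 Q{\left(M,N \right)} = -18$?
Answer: $- \frac{395561}{8} \approx -49445.0$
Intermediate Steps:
$Q{\left(M,N \right)} = - \frac{9}{4}$ ($Q{\left(M,N \right)} = \frac{1}{8} \left(-18\right) = - \frac{9}{4}$)
$l = \frac{5}{18}$ ($l = - \frac{\left(-10\right) \frac{1}{12}}{3} = \left(- \frac{1}{3}\right) \left(- \frac{5}{6}\right) = \frac{5}{18} \approx 0.27778$)
$T = - \frac{97}{18}$ ($T = -4 + \frac{5 \left(\left(1 - 3\right) - 3\right)}{18} = -4 + \frac{5 \left(-2 - 3\right)}{18} = -4 + \frac{5}{18} \left(-5\right) = -4 - \frac{25}{18} = - \frac{97}{18} \approx -5.3889$)
$\left(T + 207\right) \left(-243 + Q{\left(-1,18 \right)}\right) = \left(- \frac{97}{18} + 207\right) \left(-243 - \frac{9}{4}\right) = \frac{3629}{18} \left(- \frac{981}{4}\right) = - \frac{395561}{8}$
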